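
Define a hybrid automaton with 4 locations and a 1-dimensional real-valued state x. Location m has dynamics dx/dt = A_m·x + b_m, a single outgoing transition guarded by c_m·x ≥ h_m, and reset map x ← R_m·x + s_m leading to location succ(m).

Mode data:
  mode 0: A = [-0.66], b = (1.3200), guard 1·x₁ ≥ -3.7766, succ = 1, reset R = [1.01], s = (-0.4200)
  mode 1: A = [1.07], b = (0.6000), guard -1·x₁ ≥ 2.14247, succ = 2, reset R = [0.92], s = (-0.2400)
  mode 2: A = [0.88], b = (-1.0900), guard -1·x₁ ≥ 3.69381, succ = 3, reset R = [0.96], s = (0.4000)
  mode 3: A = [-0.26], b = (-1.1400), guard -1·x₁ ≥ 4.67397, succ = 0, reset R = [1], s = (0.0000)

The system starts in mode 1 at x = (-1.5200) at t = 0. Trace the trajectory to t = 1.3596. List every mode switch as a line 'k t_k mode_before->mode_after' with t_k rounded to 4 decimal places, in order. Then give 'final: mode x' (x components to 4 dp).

1 0.4674 1->2
2 0.8737 2->3
final: 3 -3.2930

Mode 1: guard c·x = 2.1425 hit at Δt = 0.4674 (t = 0.4674), x⁻ = (-2.1425) → reset → x⁺ = (-2.2111), jump to mode 2
Mode 2: guard c·x = 3.6938 hit at Δt = 0.4063 (t = 0.8737), x⁻ = (-3.6938) → reset → x⁺ = (-3.1461), jump to mode 3
Mode 3: flow for 0.4859 to horizon, guard not reached → x = (-3.2930)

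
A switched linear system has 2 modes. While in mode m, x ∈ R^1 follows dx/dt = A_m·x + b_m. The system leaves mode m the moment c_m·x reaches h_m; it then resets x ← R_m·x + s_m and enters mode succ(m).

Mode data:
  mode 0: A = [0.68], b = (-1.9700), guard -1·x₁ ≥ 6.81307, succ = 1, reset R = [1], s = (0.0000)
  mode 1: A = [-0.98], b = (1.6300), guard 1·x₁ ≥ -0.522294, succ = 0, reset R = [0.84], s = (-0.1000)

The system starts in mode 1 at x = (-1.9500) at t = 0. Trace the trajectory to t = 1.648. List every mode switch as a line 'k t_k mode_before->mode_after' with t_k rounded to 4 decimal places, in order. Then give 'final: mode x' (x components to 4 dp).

1 0.5130 1->0
final: 0 -4.5368

Mode 1: guard c·x = -0.5223 hit at Δt = 0.5130 (t = 0.5130), x⁻ = (-0.5223) → reset → x⁺ = (-0.5387), jump to mode 0
Mode 0: flow for 1.1350 to horizon, guard not reached → x = (-4.5368)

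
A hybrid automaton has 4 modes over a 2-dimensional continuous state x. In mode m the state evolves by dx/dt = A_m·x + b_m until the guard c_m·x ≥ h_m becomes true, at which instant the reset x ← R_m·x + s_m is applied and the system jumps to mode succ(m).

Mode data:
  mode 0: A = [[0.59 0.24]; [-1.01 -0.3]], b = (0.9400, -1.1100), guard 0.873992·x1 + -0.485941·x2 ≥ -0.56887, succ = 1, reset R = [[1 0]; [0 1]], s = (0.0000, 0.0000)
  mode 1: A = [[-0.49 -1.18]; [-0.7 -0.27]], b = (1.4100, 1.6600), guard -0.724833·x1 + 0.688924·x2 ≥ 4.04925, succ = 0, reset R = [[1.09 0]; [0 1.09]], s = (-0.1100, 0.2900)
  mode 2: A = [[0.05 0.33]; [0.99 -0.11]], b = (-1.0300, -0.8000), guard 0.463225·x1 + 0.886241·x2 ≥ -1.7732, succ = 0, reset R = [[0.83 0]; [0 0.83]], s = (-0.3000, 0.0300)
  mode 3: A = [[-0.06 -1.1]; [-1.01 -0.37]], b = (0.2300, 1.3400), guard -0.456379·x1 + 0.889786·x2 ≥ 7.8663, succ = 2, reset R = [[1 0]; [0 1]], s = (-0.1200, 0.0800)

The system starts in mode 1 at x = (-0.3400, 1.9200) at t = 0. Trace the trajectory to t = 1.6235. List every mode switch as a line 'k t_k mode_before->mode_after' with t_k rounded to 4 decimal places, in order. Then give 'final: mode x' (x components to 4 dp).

Mode 1: guard c·x = 4.0492 hit at Δt = 1.1667 (t = 1.1667), x⁻ = (-1.9693, 3.8057) → reset → x⁺ = (-2.2565, 4.4382), jump to mode 0
Mode 0: flow for 0.4568 to horizon, guard not reached → x = (-1.9104, 4.2954)

1 1.1667 1->0
final: 0 -1.9104 4.2954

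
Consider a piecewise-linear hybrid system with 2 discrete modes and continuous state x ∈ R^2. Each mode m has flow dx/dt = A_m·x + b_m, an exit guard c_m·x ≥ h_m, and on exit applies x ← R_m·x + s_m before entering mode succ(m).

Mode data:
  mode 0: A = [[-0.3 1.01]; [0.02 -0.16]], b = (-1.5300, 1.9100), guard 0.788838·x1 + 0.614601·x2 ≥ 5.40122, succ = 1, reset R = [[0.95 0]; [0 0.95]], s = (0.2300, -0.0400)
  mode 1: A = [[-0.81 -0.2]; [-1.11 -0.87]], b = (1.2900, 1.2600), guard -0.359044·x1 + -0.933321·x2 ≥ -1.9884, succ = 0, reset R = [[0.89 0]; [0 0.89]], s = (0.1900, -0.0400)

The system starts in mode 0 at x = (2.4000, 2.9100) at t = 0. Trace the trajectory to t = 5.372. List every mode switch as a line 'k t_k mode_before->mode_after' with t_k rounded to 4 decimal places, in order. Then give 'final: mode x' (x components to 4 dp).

Mode 0: guard c·x = 5.4012 hit at Δt = 0.9451 (t = 0.9451), x⁻ = (3.5529, 4.2280) → reset → x⁺ = (3.6053, 3.9766), jump to mode 1
Mode 1: guard c·x = -1.9884 hit at Δt = 0.6858 (t = 1.6309), x⁻ = (2.5120, 1.1641) → reset → x⁺ = (2.4257, 0.9960), jump to mode 0
Mode 0: guard c·x = 5.4012 hit at Δt = 2.1634 (t = 3.7943), x⁻ = (3.5065, 4.2876) → reset → x⁺ = (3.5612, 4.0332), jump to mode 1
Mode 1: guard c·x = -1.9884 hit at Δt = 0.6996 (t = 4.4939), x⁻ = (2.4677, 1.1811) → reset → x⁺ = (2.3863, 1.0112), jump to mode 0
Mode 0: flow for 0.8781 to horizon, guard not reached → x = (2.0515, 2.4778)

1 0.9451 0->1
2 1.6309 1->0
3 3.7943 0->1
4 4.4939 1->0
final: 0 2.0515 2.4778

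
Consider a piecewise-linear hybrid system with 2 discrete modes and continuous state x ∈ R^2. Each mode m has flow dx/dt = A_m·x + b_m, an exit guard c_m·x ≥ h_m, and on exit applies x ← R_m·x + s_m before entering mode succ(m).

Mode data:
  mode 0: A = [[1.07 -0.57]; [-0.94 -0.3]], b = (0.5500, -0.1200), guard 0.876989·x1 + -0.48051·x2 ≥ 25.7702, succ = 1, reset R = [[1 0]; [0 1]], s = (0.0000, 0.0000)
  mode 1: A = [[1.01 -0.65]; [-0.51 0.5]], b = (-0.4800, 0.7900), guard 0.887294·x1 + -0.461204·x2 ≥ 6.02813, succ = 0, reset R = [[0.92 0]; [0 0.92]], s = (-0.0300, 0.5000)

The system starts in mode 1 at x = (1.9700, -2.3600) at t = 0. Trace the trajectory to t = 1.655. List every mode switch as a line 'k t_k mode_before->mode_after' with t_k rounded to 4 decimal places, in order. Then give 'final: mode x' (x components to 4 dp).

Mode 1: guard c·x = 6.0281 hit at Δt = 0.6103 (t = 0.6103), x⁻ = (4.8291, -3.7799) → reset → x⁺ = (4.4128, -2.9775), jump to mode 0
Mode 0: flow for 1.0447 to horizon, guard not reached → x = (20.5640, -11.5839)

1 0.6103 1->0
final: 0 20.5640 -11.5839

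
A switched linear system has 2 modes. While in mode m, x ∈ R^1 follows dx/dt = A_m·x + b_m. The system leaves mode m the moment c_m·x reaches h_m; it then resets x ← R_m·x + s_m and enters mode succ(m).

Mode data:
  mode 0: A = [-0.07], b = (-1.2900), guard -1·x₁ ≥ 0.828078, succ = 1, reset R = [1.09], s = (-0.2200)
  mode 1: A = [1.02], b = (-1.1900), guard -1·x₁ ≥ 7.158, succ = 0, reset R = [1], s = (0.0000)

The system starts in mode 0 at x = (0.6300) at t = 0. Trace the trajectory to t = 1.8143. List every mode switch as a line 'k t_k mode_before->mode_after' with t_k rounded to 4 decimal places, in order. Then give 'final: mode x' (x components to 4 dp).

1 1.1370 0->1
final: 1 -3.4014

Mode 0: guard c·x = 0.8281 hit at Δt = 1.1370 (t = 1.1370), x⁻ = (-0.8281) → reset → x⁺ = (-1.1226), jump to mode 1
Mode 1: flow for 0.6773 to horizon, guard not reached → x = (-3.4014)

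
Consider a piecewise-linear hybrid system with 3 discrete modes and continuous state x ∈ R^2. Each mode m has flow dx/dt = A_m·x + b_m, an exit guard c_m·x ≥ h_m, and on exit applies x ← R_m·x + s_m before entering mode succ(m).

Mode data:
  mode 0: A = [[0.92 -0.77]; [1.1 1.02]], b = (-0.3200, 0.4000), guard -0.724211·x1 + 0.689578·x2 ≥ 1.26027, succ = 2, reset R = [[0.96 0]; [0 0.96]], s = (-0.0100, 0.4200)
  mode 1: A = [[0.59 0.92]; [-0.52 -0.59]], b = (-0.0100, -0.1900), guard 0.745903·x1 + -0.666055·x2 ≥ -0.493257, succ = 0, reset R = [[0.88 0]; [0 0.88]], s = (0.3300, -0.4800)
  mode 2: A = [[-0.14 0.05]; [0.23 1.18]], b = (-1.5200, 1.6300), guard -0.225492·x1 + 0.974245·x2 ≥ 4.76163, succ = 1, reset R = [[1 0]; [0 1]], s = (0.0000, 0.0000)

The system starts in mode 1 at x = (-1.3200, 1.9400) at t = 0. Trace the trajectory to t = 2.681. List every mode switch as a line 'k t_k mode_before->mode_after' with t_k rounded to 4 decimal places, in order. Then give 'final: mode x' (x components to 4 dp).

Mode 1: guard c·x = -0.4933 hit at Δt = 1.5128 (t = 1.5128), x⁻ = (0.1033, 0.8562) → reset → x⁺ = (0.4209, 0.2735), jump to mode 0
Mode 0: guard c·x = 1.2603 hit at Δt = 0.8505 (t = 2.3633), x⁻ = (-0.2720, 1.5419) → reset → x⁺ = (-0.2712, 1.9002), jump to mode 2
Mode 2: flow for 0.3177 to horizon, guard not reached → x = (-0.6915, 3.3509)

1 1.5128 1->0
2 2.3633 0->2
final: 2 -0.6915 3.3509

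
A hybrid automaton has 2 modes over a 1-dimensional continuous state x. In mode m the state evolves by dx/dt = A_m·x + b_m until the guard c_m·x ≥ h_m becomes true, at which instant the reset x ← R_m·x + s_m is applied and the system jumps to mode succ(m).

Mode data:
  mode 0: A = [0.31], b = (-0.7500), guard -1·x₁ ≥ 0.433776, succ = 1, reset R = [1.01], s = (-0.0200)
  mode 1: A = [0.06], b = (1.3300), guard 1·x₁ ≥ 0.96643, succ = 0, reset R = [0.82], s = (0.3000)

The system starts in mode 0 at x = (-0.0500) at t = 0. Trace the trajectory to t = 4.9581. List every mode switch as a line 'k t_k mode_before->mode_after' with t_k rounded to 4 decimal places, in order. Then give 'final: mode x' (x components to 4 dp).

Mode 0: guard c·x = 0.4338 hit at Δt = 0.4660 (t = 0.4660), x⁻ = (-0.4338) → reset → x⁺ = (-0.4581), jump to mode 1
Mode 1: guard c·x = 0.9664 hit at Δt = 1.0593 (t = 1.5253), x⁻ = (0.9664) → reset → x⁺ = (1.0925), jump to mode 0
Mode 0: guard c·x = 0.4338 hit at Δt = 2.4696 (t = 3.9949), x⁻ = (-0.4338) → reset → x⁺ = (-0.4581), jump to mode 1
Mode 1: flow for 0.9632 to horizon, guard not reached → x = (0.8334)

1 0.4660 0->1
2 1.5253 1->0
3 3.9949 0->1
final: 1 0.8334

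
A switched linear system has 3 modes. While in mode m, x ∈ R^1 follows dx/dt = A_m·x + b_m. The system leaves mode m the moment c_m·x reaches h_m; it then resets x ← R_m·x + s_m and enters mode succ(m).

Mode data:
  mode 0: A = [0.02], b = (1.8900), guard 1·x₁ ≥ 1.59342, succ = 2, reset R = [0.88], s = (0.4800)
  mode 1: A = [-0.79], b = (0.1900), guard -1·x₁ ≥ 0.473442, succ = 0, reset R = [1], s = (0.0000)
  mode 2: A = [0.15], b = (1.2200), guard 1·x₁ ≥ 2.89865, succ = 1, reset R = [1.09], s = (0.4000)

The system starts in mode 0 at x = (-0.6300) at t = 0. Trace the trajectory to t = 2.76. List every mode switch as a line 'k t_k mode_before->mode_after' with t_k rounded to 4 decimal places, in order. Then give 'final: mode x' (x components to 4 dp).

1 1.1705 0->2
2 1.8149 2->1
final: 1 1.8136

Mode 0: guard c·x = 1.5934 hit at Δt = 1.1705 (t = 1.1705), x⁻ = (1.5934) → reset → x⁺ = (1.8822), jump to mode 2
Mode 2: guard c·x = 2.8986 hit at Δt = 0.6444 (t = 1.8149), x⁻ = (2.8986) → reset → x⁺ = (3.5595), jump to mode 1
Mode 1: flow for 0.9451 to horizon, guard not reached → x = (1.8136)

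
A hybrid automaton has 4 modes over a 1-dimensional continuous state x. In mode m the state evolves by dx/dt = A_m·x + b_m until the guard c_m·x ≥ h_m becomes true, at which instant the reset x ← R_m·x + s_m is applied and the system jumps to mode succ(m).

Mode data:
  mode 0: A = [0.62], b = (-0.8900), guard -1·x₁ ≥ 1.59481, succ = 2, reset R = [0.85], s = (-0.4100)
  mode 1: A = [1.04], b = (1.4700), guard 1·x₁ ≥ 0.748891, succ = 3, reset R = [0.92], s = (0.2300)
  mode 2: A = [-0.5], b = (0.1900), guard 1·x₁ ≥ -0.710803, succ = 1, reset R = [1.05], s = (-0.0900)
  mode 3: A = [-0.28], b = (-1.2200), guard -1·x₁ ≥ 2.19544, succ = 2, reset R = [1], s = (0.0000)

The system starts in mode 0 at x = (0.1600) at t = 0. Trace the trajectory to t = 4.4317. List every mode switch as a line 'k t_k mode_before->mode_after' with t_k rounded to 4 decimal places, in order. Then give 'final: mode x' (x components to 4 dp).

Mode 0: guard c·x = 1.5948 hit at Δt = 1.3957 (t = 1.3957), x⁻ = (-1.5948) → reset → x⁺ = (-1.7656), jump to mode 2
Mode 2: guard c·x = -0.7108 hit at Δt = 1.3530 (t = 2.7487), x⁻ = (-0.7108) → reset → x⁺ = (-0.8363), jump to mode 1
Mode 1: guard c·x = 0.7489 hit at Δt = 1.2701 (t = 4.0188), x⁻ = (0.7489) → reset → x⁺ = (0.9190), jump to mode 3
Mode 3: flow for 0.4129 to horizon, guard not reached → x = (0.3429)

1 1.3957 0->2
2 2.7487 2->1
3 4.0188 1->3
final: 3 0.3429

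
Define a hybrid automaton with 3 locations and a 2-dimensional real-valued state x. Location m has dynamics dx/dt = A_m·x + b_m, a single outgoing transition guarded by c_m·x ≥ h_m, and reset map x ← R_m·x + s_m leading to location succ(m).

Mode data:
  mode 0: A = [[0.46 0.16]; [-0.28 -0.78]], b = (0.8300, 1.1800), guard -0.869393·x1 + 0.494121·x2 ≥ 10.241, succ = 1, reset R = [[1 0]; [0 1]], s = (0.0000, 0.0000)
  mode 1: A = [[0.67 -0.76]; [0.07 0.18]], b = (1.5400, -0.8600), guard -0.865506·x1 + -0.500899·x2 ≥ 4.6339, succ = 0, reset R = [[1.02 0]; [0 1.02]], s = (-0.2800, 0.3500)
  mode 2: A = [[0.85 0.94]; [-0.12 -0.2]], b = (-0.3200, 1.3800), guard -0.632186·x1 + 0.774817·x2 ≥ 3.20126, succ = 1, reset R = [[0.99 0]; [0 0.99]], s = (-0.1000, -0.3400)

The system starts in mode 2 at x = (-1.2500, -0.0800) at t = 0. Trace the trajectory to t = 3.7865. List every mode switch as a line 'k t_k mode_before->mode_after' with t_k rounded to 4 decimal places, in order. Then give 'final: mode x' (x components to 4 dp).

1 1.2649 2->1
2 2.6031 1->0
final: 0 -8.2708 2.6198

Mode 2: guard c·x = 3.2013 hit at Δt = 1.2649 (t = 1.2649), x⁻ = (-2.8974, 1.7676) → reset → x⁺ = (-2.9684, 1.4099), jump to mode 1
Mode 1: guard c·x = 4.6339 hit at Δt = 1.3382 (t = 2.6031), x⁻ = (-5.3900, 0.0622) → reset → x⁺ = (-5.7778, 0.4135), jump to mode 0
Mode 0: flow for 1.1834 to horizon, guard not reached → x = (-8.2708, 2.6198)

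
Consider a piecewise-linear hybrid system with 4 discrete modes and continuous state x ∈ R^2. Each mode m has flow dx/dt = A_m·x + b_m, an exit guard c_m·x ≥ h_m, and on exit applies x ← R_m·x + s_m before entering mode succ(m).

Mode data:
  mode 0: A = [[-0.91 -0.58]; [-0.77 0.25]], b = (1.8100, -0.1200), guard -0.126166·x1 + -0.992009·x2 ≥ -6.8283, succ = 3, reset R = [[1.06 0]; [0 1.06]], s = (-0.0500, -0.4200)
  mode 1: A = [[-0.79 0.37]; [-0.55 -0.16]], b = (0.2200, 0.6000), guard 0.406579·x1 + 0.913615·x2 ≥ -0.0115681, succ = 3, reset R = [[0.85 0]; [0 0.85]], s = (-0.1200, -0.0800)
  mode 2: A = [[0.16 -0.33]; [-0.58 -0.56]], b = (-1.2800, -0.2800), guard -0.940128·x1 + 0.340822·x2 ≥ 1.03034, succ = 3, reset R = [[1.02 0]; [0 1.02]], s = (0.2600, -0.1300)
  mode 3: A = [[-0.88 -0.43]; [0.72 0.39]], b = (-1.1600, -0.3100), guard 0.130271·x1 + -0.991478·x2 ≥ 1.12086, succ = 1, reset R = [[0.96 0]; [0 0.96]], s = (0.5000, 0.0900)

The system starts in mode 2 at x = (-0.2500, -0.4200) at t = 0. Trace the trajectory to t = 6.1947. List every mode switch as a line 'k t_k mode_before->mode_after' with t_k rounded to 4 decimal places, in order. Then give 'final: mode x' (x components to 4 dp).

1 0.7162 2->3
2 1.4265 3->1
3 2.8102 1->3
4 4.0649 3->1
5 5.4937 1->3
final: 3 -0.5993 -0.5915

Mode 2: guard c·x = 1.0303 hit at Δt = 0.7162 (t = 0.7162), x⁻ = (-1.1677, -0.1979) → reset → x⁺ = (-0.9311, -0.3319), jump to mode 3
Mode 3: guard c·x = 1.1209 hit at Δt = 0.7103 (t = 1.4265), x⁻ = (-0.9250, -1.2520) → reset → x⁺ = (-0.3880, -1.1120), jump to mode 1
Mode 1: guard c·x = -0.0116 hit at Δt = 1.3837 (t = 2.8102), x⁻ = (-0.0709, 0.0189) → reset → x⁺ = (-0.1803, -0.0639), jump to mode 3
Mode 3: guard c·x = 1.1209 hit at Δt = 1.2547 (t = 4.0649), x⁻ = (-0.7239, -1.2256) → reset → x⁺ = (-0.1950, -1.0866), jump to mode 1
Mode 1: guard c·x = -0.0116 hit at Δt = 1.4288 (t = 5.4937), x⁻ = (-0.0064, -0.0098) → reset → x⁺ = (-0.1255, -0.0883), jump to mode 3
Mode 3: flow for 0.7010 to horizon, guard not reached → x = (-0.5993, -0.5915)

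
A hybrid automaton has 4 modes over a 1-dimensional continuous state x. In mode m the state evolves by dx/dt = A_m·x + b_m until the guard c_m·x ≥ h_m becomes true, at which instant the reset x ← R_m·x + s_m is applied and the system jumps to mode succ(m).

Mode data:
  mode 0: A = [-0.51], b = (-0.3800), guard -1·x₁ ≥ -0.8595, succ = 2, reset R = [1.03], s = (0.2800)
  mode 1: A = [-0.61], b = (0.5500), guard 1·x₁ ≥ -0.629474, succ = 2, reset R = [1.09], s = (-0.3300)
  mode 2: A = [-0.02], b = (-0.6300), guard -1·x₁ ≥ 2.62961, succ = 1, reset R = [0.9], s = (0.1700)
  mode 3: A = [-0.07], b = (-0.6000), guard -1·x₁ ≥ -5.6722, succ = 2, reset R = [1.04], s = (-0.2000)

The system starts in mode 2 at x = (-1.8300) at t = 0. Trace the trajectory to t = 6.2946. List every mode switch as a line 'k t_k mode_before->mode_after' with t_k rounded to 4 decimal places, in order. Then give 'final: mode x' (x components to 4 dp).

Mode 2: guard c·x = 2.6296 hit at Δt = 1.3660 (t = 1.3660), x⁻ = (-2.6296) → reset → x⁺ = (-2.1966), jump to mode 1
Mode 1: guard c·x = -0.6295 hit at Δt = 1.1555 (t = 2.5215), x⁻ = (-0.6295) → reset → x⁺ = (-1.0161), jump to mode 2
Mode 2: guard c·x = 2.6296 hit at Δt = 2.7191 (t = 5.2406), x⁻ = (-2.6296) → reset → x⁺ = (-2.1966), jump to mode 1
Mode 1: flow for 1.0540 to horizon, guard not reached → x = (-0.7272)

1 1.3660 2->1
2 2.5215 1->2
3 5.2406 2->1
final: 1 -0.7272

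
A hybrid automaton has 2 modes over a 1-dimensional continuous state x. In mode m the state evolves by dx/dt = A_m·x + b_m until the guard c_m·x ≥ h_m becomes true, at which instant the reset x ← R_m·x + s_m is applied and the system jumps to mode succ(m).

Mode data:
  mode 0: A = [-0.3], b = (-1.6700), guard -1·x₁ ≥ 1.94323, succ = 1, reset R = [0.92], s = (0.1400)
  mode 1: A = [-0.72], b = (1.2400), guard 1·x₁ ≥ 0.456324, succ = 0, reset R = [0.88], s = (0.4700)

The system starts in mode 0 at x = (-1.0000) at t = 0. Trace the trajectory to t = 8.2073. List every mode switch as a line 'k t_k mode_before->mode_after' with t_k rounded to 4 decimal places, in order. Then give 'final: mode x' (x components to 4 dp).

Mode 0: guard c·x = 1.9432 hit at Δt = 0.7712 (t = 0.7712), x⁻ = (-1.9432) → reset → x⁺ = (-1.6478), jump to mode 1
Mode 1: guard c·x = 0.4563 hit at Δt = 1.3599 (t = 2.1311), x⁻ = (0.4563) → reset → x⁺ = (0.8716), jump to mode 0
Mode 0: guard c·x = 1.9432 hit at Δt = 1.9161 (t = 4.0472), x⁻ = (-1.9432) → reset → x⁺ = (-1.6478), jump to mode 1
Mode 1: guard c·x = 0.4563 hit at Δt = 1.3599 (t = 5.4071), x⁻ = (0.4563) → reset → x⁺ = (0.8716), jump to mode 0
Mode 0: guard c·x = 1.9432 hit at Δt = 1.9161 (t = 7.3232), x⁻ = (-1.9432) → reset → x⁺ = (-1.6478), jump to mode 1
Mode 1: flow for 0.8841 to horizon, guard not reached → x = (-0.0609)

1 0.7712 0->1
2 2.1311 1->0
3 4.0472 0->1
4 5.4071 1->0
5 7.3232 0->1
final: 1 -0.0609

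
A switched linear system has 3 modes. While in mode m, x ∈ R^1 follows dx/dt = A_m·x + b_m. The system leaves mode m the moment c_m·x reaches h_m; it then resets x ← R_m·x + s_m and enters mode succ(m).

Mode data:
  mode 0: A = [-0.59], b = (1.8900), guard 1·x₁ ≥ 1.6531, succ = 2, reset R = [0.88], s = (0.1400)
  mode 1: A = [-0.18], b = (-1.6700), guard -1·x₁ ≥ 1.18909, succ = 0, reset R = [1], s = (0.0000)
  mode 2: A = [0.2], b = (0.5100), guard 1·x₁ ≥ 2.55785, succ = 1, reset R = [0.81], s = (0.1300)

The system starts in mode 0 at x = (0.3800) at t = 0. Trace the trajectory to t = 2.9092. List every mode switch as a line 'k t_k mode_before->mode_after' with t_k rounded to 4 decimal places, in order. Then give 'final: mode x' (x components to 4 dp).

Mode 0: guard c·x = 1.6531 hit at Δt = 1.0161 (t = 1.0161), x⁻ = (1.6531) → reset → x⁺ = (1.5947), jump to mode 2
Mode 2: guard c·x = 2.5579 hit at Δt = 1.0447 (t = 2.0608), x⁻ = (2.5579) → reset → x⁺ = (2.2019), jump to mode 1
Mode 1: flow for 0.8484 to horizon, guard not reached → x = (0.5761)

1 1.0161 0->2
2 2.0608 2->1
final: 1 0.5761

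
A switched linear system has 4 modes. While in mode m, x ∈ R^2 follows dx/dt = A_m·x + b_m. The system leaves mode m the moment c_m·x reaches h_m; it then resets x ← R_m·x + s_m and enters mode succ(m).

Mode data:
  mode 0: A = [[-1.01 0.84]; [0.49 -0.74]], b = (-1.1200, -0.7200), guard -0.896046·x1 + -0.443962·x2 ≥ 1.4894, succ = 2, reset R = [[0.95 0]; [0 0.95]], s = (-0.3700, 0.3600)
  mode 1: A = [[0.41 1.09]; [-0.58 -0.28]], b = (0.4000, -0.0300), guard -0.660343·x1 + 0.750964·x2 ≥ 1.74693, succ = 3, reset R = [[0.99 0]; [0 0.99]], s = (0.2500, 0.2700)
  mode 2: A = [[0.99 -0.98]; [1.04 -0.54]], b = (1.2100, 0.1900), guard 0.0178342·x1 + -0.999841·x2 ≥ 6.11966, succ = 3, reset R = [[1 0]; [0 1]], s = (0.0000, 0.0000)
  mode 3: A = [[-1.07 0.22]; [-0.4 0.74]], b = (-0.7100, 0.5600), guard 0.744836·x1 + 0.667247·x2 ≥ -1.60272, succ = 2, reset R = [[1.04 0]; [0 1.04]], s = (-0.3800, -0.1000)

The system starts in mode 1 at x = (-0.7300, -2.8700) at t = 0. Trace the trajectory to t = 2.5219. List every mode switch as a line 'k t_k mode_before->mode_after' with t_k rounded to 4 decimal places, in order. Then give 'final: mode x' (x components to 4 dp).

Mode 1: guard c·x = 1.7469 hit at Δt = 1.0835 (t = 1.0835), x⁻ = (-3.6396, -0.8742) → reset → x⁺ = (-3.3532, -0.5954), jump to mode 3
Mode 3: guard c·x = -1.6027 hit at Δt = 0.4892 (t = 1.5727), x⁻ = (-2.2741, 0.1365) → reset → x⁺ = (-2.7450, 0.0420), jump to mode 2
Mode 2: flow for 0.9492 to horizon, guard not reached → x = (-3.5449, -2.3865)

1 1.0835 1->3
2 1.5727 3->2
final: 2 -3.5449 -2.3865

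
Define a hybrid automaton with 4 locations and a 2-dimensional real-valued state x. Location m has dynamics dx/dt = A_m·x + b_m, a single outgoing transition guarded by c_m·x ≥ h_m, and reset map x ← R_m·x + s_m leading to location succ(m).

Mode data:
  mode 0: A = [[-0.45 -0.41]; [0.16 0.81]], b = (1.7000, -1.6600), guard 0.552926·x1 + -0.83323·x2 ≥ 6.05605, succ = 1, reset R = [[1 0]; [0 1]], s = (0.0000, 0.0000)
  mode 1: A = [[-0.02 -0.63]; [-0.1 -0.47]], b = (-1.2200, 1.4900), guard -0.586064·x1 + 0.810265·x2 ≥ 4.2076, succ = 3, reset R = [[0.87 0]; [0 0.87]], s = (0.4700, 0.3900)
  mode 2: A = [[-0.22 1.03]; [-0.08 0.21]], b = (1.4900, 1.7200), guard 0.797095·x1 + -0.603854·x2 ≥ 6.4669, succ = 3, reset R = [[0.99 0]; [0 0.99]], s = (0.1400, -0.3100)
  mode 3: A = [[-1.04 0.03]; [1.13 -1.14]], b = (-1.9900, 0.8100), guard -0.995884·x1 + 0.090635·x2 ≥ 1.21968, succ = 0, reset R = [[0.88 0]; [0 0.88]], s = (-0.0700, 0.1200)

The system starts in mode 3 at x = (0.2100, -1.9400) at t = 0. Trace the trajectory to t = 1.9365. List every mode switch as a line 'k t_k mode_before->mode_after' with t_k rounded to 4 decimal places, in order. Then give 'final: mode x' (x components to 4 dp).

Mode 3: guard c·x = 1.2197 hit at Δt = 1.1375 (t = 1.1375), x⁻ = (-1.2805, -0.6128) → reset → x⁺ = (-1.1968, -0.4192), jump to mode 0
Mode 0: flow for 0.7990 to horizon, guard not reached → x = (0.7290, -2.7275)

1 1.1375 3->0
final: 0 0.7290 -2.7275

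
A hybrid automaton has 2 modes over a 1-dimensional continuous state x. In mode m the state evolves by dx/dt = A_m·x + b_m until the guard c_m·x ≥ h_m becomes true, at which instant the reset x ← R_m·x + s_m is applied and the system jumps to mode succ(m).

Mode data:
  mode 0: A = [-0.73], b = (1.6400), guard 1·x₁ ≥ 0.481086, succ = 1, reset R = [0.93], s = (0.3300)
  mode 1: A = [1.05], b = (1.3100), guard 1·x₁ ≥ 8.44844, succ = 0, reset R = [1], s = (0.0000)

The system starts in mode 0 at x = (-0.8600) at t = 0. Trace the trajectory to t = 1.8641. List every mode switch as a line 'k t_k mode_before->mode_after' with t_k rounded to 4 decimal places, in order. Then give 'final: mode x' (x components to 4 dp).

1 0.7741 0->1
final: 1 5.1127

Mode 0: guard c·x = 0.4811 hit at Δt = 0.7741 (t = 0.7741), x⁻ = (0.4811) → reset → x⁺ = (0.7774), jump to mode 1
Mode 1: flow for 1.0900 to horizon, guard not reached → x = (5.1127)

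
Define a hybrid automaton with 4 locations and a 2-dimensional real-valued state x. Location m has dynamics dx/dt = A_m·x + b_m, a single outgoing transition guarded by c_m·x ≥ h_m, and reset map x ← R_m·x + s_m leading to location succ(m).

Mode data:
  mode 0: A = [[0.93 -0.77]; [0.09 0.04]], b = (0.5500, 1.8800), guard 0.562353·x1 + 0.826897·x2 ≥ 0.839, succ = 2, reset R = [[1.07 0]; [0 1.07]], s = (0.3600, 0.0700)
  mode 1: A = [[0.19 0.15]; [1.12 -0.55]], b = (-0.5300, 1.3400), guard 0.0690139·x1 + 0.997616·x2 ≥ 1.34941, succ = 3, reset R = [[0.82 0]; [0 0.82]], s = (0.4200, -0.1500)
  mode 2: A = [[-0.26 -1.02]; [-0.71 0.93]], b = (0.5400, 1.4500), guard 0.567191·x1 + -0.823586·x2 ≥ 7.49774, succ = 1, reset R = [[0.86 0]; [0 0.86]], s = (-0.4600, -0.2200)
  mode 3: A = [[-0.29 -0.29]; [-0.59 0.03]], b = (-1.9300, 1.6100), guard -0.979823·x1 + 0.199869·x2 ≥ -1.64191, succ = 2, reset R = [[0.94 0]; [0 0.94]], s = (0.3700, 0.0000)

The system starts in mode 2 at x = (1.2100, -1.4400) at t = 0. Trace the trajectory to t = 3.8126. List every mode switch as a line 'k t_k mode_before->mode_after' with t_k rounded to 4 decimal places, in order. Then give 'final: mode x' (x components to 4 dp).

Mode 2: guard c·x = 7.4977 hit at Δt = 1.3563 (t = 1.3563), x⁻ = (4.9426, -5.6999) → reset → x⁺ = (3.7906, -5.1219), jump to mode 1
Mode 1: guard c·x = 1.3494 hit at Δt = 0.9709 (t = 2.3272), x⁻ = (3.7015, 1.0966) → reset → x⁺ = (3.4552, 0.7492), jump to mode 3
Mode 3: guard c·x = -1.6419 hit at Δt = 0.5572 (t = 2.8844), x⁻ = (1.8380, 0.7953) → reset → x⁺ = (2.0977, 0.7476), jump to mode 2
Mode 2: flow for 0.9282 to horizon, guard not reached → x = (0.9931, 2.1252)

1 1.3563 2->1
2 2.3272 1->3
3 2.8844 3->2
final: 2 0.9931 2.1252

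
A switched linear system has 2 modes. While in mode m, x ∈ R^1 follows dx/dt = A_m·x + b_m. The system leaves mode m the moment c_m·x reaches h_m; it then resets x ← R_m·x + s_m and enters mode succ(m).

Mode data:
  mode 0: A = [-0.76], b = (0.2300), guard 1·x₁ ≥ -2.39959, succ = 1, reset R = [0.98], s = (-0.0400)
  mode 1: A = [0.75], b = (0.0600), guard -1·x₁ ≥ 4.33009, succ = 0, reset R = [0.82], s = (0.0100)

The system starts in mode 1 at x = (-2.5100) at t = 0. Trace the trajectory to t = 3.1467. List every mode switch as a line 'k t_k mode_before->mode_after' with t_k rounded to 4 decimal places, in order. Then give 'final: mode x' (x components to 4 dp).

1 0.7454 1->0
2 1.2089 0->1
3 2.0209 1->0
4 2.4844 0->1
final: 1 -3.8787

Mode 1: guard c·x = 4.3301 hit at Δt = 0.7454 (t = 0.7454), x⁻ = (-4.3301) → reset → x⁺ = (-3.5407), jump to mode 0
Mode 0: guard c·x = -2.3996 hit at Δt = 0.4635 (t = 1.2089), x⁻ = (-2.3996) → reset → x⁺ = (-2.3916), jump to mode 1
Mode 1: guard c·x = 4.3301 hit at Δt = 0.8120 (t = 2.0209), x⁻ = (-4.3301) → reset → x⁺ = (-3.5407), jump to mode 0
Mode 0: guard c·x = -2.3996 hit at Δt = 0.4635 (t = 2.4844), x⁻ = (-2.3996) → reset → x⁺ = (-2.3916), jump to mode 1
Mode 1: flow for 0.6623 to horizon, guard not reached → x = (-3.8787)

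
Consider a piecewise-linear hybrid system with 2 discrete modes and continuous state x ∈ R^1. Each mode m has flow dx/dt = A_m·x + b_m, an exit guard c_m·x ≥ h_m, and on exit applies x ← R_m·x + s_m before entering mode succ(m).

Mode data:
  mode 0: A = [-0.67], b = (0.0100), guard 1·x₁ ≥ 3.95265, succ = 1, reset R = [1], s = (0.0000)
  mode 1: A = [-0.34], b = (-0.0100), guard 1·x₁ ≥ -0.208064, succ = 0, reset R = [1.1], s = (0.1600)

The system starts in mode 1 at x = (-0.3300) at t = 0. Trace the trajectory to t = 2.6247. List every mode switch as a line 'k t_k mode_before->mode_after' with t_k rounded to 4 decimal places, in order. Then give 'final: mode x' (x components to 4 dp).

Mode 1: guard c·x = -0.2081 hit at Δt = 1.5303 (t = 1.5303), x⁻ = (-0.2081) → reset → x⁺ = (-0.0689), jump to mode 0
Mode 0: flow for 1.0944 to horizon, guard not reached → x = (-0.0253)

1 1.5303 1->0
final: 0 -0.0253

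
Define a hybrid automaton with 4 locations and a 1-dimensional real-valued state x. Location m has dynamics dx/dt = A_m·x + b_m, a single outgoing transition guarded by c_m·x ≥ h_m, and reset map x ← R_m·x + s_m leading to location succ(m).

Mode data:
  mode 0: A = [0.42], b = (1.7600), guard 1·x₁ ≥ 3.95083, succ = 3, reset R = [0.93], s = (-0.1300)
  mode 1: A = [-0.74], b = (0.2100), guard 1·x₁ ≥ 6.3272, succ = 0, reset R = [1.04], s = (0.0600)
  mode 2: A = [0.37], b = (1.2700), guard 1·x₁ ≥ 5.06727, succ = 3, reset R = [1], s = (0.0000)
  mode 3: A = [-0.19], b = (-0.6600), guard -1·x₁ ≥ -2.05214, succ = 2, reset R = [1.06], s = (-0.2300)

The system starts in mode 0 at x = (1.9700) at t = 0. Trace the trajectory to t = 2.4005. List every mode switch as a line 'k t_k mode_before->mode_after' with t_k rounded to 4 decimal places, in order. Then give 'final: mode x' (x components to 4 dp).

1 0.6638 0->3
2 1.9219 3->2
final: 2 2.9871

Mode 0: guard c·x = 3.9508 hit at Δt = 0.6638 (t = 0.6638), x⁻ = (3.9508) → reset → x⁺ = (3.5443), jump to mode 3
Mode 3: guard c·x = -2.0521 hit at Δt = 1.2581 (t = 1.9219), x⁻ = (2.0521) → reset → x⁺ = (1.9453), jump to mode 2
Mode 2: flow for 0.4786 to horizon, guard not reached → x = (2.9871)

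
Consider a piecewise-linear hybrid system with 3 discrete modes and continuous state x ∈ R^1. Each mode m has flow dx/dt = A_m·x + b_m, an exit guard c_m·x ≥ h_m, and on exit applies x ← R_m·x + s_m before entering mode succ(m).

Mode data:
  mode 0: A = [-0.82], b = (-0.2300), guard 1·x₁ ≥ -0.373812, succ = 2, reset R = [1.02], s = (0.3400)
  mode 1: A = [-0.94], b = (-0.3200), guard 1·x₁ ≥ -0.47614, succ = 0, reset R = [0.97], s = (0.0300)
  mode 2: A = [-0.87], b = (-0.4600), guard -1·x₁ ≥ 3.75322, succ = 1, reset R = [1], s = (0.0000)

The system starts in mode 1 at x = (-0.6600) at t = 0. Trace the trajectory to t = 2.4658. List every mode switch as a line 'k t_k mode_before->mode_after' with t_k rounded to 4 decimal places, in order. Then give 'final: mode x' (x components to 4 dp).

Mode 1: guard c·x = -0.4761 hit at Δt = 0.9111 (t = 0.9111), x⁻ = (-0.4761) → reset → x⁺ = (-0.4319), jump to mode 0
Mode 0: guard c·x = -0.3738 hit at Δt = 0.5898 (t = 1.5009), x⁻ = (-0.3738) → reset → x⁺ = (-0.0413), jump to mode 2
Mode 2: flow for 0.9649 to horizon, guard not reached → x = (-0.3182)

1 0.9111 1->0
2 1.5009 0->2
final: 2 -0.3182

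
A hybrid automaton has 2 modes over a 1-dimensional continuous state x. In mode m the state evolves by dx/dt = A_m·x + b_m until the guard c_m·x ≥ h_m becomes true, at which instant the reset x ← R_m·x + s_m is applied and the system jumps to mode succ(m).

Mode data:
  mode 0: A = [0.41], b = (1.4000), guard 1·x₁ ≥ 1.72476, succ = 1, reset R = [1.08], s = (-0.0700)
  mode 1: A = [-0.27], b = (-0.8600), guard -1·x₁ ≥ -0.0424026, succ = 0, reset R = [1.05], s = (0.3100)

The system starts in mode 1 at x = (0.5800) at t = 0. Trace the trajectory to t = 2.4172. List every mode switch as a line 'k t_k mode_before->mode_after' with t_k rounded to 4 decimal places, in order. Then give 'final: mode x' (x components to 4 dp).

Mode 1: guard c·x = -0.0424 hit at Δt = 0.5706 (t = 0.5706), x⁻ = (0.0424) → reset → x⁺ = (0.3545), jump to mode 0
Mode 0: guard c·x = 1.7248 hit at Δt = 0.7563 (t = 1.3269), x⁻ = (1.7248) → reset → x⁺ = (1.7927), jump to mode 1
Mode 1: flow for 1.0903 to horizon, guard not reached → x = (0.5233)

1 0.5706 1->0
2 1.3269 0->1
final: 1 0.5233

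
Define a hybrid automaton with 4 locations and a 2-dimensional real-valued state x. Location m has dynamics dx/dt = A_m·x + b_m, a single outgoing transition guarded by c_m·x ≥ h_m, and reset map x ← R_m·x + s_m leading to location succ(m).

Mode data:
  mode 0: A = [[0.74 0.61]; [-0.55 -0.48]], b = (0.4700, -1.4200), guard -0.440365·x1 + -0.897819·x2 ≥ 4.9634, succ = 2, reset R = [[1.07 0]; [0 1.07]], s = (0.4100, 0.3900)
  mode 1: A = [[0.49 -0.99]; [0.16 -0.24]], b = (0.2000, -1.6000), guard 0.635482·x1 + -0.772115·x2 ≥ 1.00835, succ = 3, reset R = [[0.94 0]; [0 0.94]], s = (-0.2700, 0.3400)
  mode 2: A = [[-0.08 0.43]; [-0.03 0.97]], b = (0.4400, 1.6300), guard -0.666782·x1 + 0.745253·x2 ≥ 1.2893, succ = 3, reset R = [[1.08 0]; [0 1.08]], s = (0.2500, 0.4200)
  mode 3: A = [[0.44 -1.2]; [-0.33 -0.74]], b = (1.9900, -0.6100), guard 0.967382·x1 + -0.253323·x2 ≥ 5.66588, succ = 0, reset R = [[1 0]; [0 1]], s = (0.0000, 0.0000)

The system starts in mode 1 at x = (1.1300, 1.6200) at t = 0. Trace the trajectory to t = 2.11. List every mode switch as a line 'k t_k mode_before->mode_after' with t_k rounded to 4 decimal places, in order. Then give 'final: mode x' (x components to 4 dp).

Mode 1: guard c·x = 1.0084 hit at Δt = 1.2086 (t = 1.2086), x⁻ = (1.2201, -0.3017) → reset → x⁺ = (0.8769, 0.0564), jump to mode 3
Mode 3: flow for 0.9014 to horizon, guard not reached → x = (3.9903, -0.8973)

1 1.2086 1->3
final: 3 3.9903 -0.8973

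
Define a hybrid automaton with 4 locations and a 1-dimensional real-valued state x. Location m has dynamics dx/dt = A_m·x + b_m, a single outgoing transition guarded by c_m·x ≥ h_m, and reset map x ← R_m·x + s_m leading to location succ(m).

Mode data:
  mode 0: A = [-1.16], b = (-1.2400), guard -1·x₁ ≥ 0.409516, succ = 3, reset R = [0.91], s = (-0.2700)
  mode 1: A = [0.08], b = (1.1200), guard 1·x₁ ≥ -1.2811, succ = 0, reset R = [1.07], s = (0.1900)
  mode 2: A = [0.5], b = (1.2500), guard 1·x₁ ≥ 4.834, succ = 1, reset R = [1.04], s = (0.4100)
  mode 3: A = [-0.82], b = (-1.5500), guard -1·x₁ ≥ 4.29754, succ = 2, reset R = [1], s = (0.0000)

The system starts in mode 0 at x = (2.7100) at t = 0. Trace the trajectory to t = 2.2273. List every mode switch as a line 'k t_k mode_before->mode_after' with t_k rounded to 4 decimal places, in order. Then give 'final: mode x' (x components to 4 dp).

Mode 0: guard c·x = 0.4095 hit at Δt = 1.5050 (t = 1.5050), x⁻ = (-0.4095) → reset → x⁺ = (-0.6427), jump to mode 3
Mode 3: flow for 0.7223 to horizon, guard not reached → x = (-1.2003)

1 1.5050 0->3
final: 3 -1.2003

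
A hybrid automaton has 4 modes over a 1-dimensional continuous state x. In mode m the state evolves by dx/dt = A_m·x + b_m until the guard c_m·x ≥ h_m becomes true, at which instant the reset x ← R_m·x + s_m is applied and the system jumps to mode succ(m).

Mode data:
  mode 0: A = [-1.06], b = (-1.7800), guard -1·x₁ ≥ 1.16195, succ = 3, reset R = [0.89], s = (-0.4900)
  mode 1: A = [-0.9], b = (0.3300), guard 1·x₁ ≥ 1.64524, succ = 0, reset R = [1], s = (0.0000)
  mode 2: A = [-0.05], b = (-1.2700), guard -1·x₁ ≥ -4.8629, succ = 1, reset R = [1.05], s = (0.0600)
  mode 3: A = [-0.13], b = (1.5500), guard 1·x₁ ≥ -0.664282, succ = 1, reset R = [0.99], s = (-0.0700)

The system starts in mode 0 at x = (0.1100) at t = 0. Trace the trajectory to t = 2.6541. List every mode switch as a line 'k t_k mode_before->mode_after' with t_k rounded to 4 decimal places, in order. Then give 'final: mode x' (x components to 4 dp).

1 1.1707 0->3
2 1.6790 3->1
final: 1 -0.0883

Mode 0: guard c·x = 1.1620 hit at Δt = 1.1707 (t = 1.1707), x⁻ = (-1.1619) → reset → x⁺ = (-1.5241), jump to mode 3
Mode 3: guard c·x = -0.6643 hit at Δt = 0.5083 (t = 1.6790), x⁻ = (-0.6643) → reset → x⁺ = (-0.7276), jump to mode 1
Mode 1: flow for 0.9751 to horizon, guard not reached → x = (-0.0883)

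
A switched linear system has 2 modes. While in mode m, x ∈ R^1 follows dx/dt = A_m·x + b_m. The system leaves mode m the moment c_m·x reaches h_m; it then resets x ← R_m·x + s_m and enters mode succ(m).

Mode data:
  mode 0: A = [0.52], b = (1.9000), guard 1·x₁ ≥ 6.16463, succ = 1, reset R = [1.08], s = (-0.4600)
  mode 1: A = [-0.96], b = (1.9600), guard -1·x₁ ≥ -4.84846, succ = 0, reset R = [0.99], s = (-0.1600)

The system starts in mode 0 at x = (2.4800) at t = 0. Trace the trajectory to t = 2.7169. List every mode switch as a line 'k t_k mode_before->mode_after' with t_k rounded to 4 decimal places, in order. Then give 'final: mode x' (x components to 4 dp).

1 0.9047 0->1
2 1.3136 1->0
3 1.6381 0->1
4 2.0470 1->0
5 2.3716 0->1
final: 1 5.0250

Mode 0: guard c·x = 6.1646 hit at Δt = 0.9047 (t = 0.9047), x⁻ = (6.1646) → reset → x⁺ = (6.1978), jump to mode 1
Mode 1: guard c·x = -4.8485 hit at Δt = 0.4089 (t = 1.3136), x⁻ = (4.8485) → reset → x⁺ = (4.6400), jump to mode 0
Mode 0: guard c·x = 6.1646 hit at Δt = 0.3245 (t = 1.6381), x⁻ = (6.1646) → reset → x⁺ = (6.1978), jump to mode 1
Mode 1: guard c·x = -4.8485 hit at Δt = 0.4089 (t = 2.0470), x⁻ = (4.8485) → reset → x⁺ = (4.6400), jump to mode 0
Mode 0: guard c·x = 6.1646 hit at Δt = 0.3245 (t = 2.3716), x⁻ = (6.1646) → reset → x⁺ = (6.1978), jump to mode 1
Mode 1: flow for 0.3453 to horizon, guard not reached → x = (5.0250)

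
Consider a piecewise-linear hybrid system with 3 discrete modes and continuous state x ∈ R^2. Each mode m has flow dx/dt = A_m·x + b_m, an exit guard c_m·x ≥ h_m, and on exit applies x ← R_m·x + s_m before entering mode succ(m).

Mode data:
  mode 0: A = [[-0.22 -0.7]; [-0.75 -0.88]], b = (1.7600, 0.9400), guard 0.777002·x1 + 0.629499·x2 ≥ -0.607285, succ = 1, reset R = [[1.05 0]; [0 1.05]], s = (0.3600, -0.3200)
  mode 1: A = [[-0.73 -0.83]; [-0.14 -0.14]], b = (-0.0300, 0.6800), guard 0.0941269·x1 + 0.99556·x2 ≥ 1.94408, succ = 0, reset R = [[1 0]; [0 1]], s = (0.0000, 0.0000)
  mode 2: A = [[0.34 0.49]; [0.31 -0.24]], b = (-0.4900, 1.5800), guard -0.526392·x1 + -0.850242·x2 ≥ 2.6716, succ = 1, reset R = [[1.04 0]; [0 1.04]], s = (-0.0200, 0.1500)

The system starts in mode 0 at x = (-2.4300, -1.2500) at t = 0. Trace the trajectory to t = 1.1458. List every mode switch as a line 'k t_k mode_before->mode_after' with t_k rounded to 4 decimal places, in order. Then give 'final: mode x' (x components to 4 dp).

Mode 0: guard c·x = -0.6073 hit at Δt = 0.6032 (t = 0.6032), x⁻ = (-0.9918, 0.2595) → reset → x⁺ = (-0.6814, -0.0475), jump to mode 1
Mode 1: flow for 0.5426 to horizon, guard not reached → x = (-0.5352, 0.3542)

1 0.6032 0->1
final: 1 -0.5352 0.3542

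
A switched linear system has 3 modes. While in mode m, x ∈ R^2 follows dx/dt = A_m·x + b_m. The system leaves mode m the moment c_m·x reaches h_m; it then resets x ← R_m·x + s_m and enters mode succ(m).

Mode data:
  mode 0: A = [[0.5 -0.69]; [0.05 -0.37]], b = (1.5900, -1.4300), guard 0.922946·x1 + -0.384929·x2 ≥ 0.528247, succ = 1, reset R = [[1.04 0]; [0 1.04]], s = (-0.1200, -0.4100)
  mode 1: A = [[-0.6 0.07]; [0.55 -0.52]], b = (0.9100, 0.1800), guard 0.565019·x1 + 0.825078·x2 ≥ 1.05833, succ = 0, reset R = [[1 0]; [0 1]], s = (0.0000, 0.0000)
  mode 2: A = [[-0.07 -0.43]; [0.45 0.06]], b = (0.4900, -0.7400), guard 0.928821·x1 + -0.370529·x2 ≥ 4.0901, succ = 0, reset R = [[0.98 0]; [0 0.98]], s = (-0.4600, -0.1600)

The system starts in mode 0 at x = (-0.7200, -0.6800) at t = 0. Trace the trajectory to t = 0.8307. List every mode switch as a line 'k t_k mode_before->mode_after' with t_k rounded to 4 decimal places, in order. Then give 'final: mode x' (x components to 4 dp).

1 0.4012 0->1
final: 1 0.2985 -1.1621

Mode 0: guard c·x = 0.5282 hit at Δt = 0.4012 (t = 0.4012), x⁻ = (0.1030, -1.1254) → reset → x⁺ = (-0.0129, -1.5804), jump to mode 1
Mode 1: flow for 0.4295 to horizon, guard not reached → x = (0.2985, -1.1621)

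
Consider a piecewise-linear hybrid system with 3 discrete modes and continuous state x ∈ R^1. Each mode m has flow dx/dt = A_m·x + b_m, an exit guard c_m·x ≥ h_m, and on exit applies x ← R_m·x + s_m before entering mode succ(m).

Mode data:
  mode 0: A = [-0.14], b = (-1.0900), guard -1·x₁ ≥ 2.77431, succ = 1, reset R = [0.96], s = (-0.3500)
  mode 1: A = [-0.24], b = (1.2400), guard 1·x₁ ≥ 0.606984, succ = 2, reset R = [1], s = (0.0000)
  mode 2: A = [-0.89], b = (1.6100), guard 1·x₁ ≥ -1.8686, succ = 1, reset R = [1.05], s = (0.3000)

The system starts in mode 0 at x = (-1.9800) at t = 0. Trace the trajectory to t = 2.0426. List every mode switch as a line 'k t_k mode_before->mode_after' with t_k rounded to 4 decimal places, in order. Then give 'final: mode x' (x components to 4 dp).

1 1.0509 0->1
final: 1 -1.2808

Mode 0: guard c·x = 2.7743 hit at Δt = 1.0509 (t = 1.0509), x⁻ = (-2.7743) → reset → x⁺ = (-3.0133), jump to mode 1
Mode 1: flow for 0.9917 to horizon, guard not reached → x = (-1.2808)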